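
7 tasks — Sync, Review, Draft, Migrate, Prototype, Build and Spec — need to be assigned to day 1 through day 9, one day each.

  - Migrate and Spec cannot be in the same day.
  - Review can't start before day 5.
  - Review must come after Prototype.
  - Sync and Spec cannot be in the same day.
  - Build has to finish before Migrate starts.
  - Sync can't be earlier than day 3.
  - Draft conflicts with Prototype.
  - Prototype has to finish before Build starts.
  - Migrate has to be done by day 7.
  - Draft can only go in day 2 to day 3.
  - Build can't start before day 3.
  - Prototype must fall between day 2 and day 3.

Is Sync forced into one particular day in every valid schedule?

Sync can be day 3 (e.g. Sync in day 3, Spec in day 1, Review in day 5, Draft in day 3, Migrate in day 4, Prototype in day 2, Build in day 3) or day 4 (e.g. Prototype -> day 2; Draft -> day 3; Spec -> day 1; Build -> day 3; Review -> day 5; Migrate -> day 4; Sync -> day 4).

No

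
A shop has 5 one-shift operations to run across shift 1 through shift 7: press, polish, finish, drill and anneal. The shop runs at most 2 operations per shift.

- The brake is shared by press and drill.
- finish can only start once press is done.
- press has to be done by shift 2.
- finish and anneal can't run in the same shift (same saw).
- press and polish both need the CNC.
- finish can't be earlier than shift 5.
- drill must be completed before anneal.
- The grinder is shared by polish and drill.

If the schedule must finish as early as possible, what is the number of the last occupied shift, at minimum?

The precedence chain requires at least 2 distinct shifts.
With at most 2 per shift and 5 operations, at least 3 shifts are needed.
finish can't be placed before shift 5, so the schedule must run through at least shift 5.
5 works (last occupied shift: shift 5): for example polish in shift 3, finish in shift 5, anneal in shift 3, press in shift 1, drill in shift 2.

5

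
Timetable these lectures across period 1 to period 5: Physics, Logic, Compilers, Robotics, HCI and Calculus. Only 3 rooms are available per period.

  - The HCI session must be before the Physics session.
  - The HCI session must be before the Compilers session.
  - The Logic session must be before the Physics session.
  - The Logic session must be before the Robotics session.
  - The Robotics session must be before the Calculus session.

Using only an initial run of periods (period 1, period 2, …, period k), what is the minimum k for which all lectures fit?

The precedence chain requires at least 3 distinct periods.
With at most 3 per period and 6 lectures, at least 2 periods are needed.
3 works (last occupied period: period 3): for example HCI in period 1; Robotics in period 2; Calculus in period 3; Logic in period 1; Physics in period 2; Compilers in period 2.

3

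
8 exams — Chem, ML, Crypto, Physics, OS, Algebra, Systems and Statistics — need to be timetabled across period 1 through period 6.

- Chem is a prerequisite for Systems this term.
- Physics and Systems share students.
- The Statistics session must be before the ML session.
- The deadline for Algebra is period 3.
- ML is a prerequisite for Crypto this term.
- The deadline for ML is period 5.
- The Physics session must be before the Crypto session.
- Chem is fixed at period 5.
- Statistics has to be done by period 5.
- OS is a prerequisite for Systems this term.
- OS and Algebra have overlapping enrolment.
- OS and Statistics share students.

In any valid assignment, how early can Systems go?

Precedence pushes Systems to at least period 6.
Systems at period 6 is achievable: ML -> period 2, Statistics -> period 1, Systems -> period 6, Algebra -> period 1, Chem -> period 5, Crypto -> period 3, OS -> period 2, Physics -> period 1.

period 6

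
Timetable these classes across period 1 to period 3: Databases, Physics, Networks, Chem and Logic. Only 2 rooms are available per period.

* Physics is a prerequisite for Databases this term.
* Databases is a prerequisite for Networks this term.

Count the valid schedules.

6

Splitting on Chem: it can be period 1 (2), period 2 (2), period 3 (2). Listing each branch's schedules as (Databases, Physics, Networks, Logic) by period number:
Chem=period 1: (2,1,3,2) (2,1,3,3) — 2.
Chem=period 2: (2,1,3,1) (2,1,3,3) — 2.
Chem=period 3: (2,1,3,1) (2,1,3,2) — 2.
Summing: 2 + 2 + 2 = 6.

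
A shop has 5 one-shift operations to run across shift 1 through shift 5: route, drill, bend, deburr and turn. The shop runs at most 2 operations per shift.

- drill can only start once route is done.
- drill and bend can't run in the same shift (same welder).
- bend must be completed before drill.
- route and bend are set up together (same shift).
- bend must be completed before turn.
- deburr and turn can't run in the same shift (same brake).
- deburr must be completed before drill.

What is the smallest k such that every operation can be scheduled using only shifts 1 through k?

The precedence chain requires at least 2 distinct shifts.
With at most 2 per shift and 5 operations, at least 3 shifts are needed.
3 works (last occupied shift: shift 3): for example bend -> shift 1; turn -> shift 3; drill -> shift 3; deburr -> shift 2; route -> shift 1.

3 shifts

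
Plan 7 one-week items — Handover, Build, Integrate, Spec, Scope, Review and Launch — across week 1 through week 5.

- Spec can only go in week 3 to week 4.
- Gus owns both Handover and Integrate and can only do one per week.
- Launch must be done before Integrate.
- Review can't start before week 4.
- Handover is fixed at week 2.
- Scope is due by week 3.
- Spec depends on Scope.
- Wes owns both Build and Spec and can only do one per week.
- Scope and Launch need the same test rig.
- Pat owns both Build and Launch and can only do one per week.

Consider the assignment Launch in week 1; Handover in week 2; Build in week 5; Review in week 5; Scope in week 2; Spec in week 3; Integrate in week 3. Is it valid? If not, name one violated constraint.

Valid

Launch must be done before Integrate — holds.
Handover is fixed at week 2 — holds.
Review can't start before week 4 — holds.
Spec can only go in week 3 to week 4 — holds.
Scope is due by week 3 — holds.
Scope and Launch need the same test rig — holds.
Spec depends on Scope — holds.
Gus owns both Handover and Integrate and can only do one per week — holds.
Pat owns both Build and Launch and can only do one per week — holds.
Wes owns both Build and Spec and can only do one per week — holds.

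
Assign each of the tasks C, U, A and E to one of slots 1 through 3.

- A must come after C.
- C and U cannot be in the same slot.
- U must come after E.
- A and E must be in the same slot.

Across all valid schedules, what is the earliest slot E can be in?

E must be in the same slot as A, which can't be before 2, so E is at least 2; downstream work caps E at 2.
E at 2 is achievable: U -> 3, A -> 2, C -> 1, E -> 2.

2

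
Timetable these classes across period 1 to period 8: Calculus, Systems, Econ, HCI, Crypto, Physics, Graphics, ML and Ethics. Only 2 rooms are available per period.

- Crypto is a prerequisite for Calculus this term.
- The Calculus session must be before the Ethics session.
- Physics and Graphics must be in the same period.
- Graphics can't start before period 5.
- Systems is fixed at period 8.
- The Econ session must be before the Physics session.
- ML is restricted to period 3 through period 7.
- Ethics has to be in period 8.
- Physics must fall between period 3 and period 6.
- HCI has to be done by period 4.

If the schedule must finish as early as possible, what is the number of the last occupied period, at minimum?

The precedence chain requires at least 3 distinct periods.
With at most 2 per period and 9 classes, at least 5 periods are needed.
Systems can't be placed before period 8, so the schedule must run through at least period 8.
8 works (last occupied period: period 8): for example Ethics in period 8; Calculus in period 2; HCI in period 1; ML in period 3; Crypto in period 1; Econ in period 2; Physics in period 5; Systems in period 8; Graphics in period 5.

period 8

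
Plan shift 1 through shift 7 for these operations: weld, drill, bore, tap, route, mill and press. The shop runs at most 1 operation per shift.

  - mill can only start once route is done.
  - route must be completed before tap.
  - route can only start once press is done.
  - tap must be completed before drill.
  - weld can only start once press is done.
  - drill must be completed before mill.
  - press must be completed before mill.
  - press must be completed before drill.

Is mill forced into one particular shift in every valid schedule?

No

mill can be shift 5 (e.g. mill in shift 5, bore in shift 7, route in shift 2, tap in shift 3, weld in shift 6, drill in shift 4, press in shift 1) or shift 6 (e.g. bore in shift 7, drill in shift 4, route in shift 2, press in shift 1, mill in shift 6, tap in shift 3, weld in shift 5).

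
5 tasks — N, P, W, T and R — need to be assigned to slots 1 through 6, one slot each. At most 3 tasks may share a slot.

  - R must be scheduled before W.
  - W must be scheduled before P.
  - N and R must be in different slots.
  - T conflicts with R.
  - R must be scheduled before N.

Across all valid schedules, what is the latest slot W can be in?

5

Precedence pushes W to at least 2; downstream work caps W at 5.
W at 5 is achievable: R -> 1; W -> 5; P -> 6; N -> 2; T -> 2.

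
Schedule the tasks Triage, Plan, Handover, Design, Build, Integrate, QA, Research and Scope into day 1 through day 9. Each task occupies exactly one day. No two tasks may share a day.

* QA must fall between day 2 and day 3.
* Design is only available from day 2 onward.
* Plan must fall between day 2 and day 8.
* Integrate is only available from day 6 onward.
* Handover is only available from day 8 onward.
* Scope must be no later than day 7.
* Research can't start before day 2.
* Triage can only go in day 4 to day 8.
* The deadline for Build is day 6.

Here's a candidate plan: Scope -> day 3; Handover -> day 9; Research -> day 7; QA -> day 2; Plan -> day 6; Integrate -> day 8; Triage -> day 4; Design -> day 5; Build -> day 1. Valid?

Integrate is only available from day 6 onward — holds.
Design is only available from day 2 onward — holds.
Plan must fall between day 2 and day 8 — holds.
QA must fall between day 2 and day 3 — holds.
Handover is only available from day 8 onward — holds.
Scope must be no later than day 7 — holds.
The deadline for Build is day 6 — holds.
No two tasks may share a day — holds.
Research can't start before day 2 — holds.
Triage can only go in day 4 to day 8 — holds.

Yes, all constraints hold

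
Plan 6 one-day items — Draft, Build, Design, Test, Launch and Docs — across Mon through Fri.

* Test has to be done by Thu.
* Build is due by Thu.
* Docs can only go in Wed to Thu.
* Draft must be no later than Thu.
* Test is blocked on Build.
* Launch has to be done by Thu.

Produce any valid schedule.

Docs in Wed, Design in Mon, Test in Tue, Draft in Mon, Build in Mon, Launch in Mon

Checking: Build(Mon) before Test(Tue); Build=Mon in [Mon,Thu]; Draft=Mon in [Mon,Thu]; Launch=Mon in [Mon,Thu]; Test=Tue in [Mon,Thu]; Docs=Wed in [Wed,Thu].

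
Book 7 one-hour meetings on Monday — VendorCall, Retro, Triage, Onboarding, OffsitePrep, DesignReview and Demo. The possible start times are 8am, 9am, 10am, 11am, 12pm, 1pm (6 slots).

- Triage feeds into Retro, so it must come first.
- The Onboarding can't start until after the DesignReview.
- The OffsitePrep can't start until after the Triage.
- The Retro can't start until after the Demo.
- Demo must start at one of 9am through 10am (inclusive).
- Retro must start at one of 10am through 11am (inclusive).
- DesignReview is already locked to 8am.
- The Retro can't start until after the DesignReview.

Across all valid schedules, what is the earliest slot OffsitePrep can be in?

9am

Precedence pushes OffsitePrep to at least 9am.
OffsitePrep at 9am is achievable: OffsitePrep -> 9am; Triage -> 8am; Onboarding -> 9am; Retro -> 10am; Demo -> 9am; DesignReview -> 8am; VendorCall -> 8am.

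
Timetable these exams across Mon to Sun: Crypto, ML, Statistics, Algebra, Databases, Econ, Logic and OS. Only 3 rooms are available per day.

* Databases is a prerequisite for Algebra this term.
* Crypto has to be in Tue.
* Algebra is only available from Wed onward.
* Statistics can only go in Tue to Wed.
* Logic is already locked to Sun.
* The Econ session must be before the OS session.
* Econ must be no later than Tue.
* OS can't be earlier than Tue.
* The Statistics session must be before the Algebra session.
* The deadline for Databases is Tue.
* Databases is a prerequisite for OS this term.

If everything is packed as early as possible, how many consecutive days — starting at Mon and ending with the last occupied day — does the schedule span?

The precedence chain requires at least 2 distinct days.
With at most 3 per day and 8 exams, at least 3 days are needed.
Logic can't be placed before Sun — that is day 7 counting from Mon — so the schedule must run through at least 7 days.
7 works (last occupied day: Sun): for example OS=Tue, Econ=Mon, Logic=Sun, Crypto=Tue, ML=Mon, Algebra=Wed, Statistics=Tue, Databases=Mon.

7 days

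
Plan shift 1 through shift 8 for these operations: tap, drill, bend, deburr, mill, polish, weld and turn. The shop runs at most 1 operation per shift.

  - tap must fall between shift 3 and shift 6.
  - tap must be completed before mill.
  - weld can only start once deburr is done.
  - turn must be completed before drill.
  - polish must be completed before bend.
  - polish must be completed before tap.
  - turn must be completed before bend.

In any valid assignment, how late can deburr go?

Downstream work caps deburr at shift 7.
deburr at shift 7 is achievable: turn in shift 2; tap in shift 3; drill in shift 5; polish in shift 1; mill in shift 6; deburr in shift 7; bend in shift 4; weld in shift 8.

shift 7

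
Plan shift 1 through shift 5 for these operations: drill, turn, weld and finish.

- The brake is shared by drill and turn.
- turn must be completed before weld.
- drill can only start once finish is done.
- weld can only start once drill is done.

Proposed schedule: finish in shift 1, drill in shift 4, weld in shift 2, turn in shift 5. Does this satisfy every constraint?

No — it violates: turn must be completed before weld

weld can only start once drill is done — violated.
turn must be completed before weld — violated.
The brake is shared by drill and turn — holds.
drill can only start once finish is done — holds.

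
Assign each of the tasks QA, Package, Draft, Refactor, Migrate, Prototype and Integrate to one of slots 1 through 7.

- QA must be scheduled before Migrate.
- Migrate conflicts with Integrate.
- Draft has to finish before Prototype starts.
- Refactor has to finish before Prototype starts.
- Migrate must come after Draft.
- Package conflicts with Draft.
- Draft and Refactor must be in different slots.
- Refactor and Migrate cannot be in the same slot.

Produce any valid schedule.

Refactor=3, Package=2, Integrate=1, Prototype=4, QA=1, Migrate=2, Draft=1

Checking: Draft(1) before Prototype(4); Refactor(3) before Prototype(4); QA(1) before Migrate(2); Draft(1) before Migrate(2); Migrate(2) != Integrate(1); Draft(1) != Refactor(3); Refactor(3) != Migrate(2); Package(2) != Draft(1).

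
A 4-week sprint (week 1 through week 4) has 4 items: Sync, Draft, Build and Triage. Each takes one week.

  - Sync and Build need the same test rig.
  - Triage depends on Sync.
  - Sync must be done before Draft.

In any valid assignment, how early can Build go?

Build at week 1 is achievable: Triage=week 3, Draft=week 3, Sync=week 2, Build=week 1.

week 1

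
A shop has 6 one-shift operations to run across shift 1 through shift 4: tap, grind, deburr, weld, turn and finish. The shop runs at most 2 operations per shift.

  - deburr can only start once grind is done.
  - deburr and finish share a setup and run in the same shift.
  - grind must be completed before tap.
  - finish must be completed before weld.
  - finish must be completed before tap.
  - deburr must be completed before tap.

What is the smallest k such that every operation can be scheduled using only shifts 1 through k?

3

The precedence chain requires at least 3 distinct shifts.
With at most 2 per shift and 6 operations, at least 3 shifts are needed.
3 works (last occupied shift: shift 3): for example deburr -> shift 2, grind -> shift 1, weld -> shift 3, finish -> shift 2, turn -> shift 1, tap -> shift 3.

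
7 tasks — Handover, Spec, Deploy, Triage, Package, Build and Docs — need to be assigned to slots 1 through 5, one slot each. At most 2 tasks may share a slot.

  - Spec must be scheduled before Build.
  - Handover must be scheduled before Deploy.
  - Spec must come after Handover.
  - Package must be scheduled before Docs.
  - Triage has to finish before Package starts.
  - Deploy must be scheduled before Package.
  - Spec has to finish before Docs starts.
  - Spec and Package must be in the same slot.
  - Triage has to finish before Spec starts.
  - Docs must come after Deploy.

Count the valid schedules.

Splitting on Handover: it can be 1 (14), 2 (3). Listing each branch's schedules as (Spec, Deploy, Triage, Package, Build, Docs):
Handover=1: (3,2,1,3,4,4) (3,2,1,3,4,5) (3,2,1,3,5,4) (3,2,1,3,5,5) (3,2,2,3,4,4) (3,2,2,3,4,5) (3,2,2,3,5,4) (3,2,2,3,5,5) (4,2,1,4,5,5) (4,2,2,4,5,5) (4,2,3,4,5,5) (4,3,1,4,5,5) (4,3,2,4,5,5) (4,3,3,4,5,5) — 14.
Handover=2: (4,3,1,4,5,5) (4,3,2,4,5,5) (4,3,3,4,5,5) — 3.
Summing: 14 + 3 = 17.

17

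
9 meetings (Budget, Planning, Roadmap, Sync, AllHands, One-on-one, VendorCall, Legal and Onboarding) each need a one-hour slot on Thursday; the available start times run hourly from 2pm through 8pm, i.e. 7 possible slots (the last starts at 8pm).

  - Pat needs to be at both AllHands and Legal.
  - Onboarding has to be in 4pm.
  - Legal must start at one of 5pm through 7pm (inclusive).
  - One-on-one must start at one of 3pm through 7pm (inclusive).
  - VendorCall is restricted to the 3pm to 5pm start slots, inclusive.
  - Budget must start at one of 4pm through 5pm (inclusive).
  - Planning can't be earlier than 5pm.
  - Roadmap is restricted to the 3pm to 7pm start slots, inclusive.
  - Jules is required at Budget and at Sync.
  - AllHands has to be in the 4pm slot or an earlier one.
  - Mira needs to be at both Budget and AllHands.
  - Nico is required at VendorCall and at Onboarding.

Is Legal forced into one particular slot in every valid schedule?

No

Legal can be 5pm (e.g. One-on-one -> 3pm; VendorCall -> 3pm; Roadmap -> 3pm; Onboarding -> 4pm; Planning -> 5pm; AllHands -> 2pm; Budget -> 4pm; Legal -> 5pm; Sync -> 2pm) or 6pm (e.g. One-on-one in 3pm, VendorCall in 3pm, Planning in 5pm, Sync in 2pm, Legal in 6pm, Budget in 4pm, Roadmap in 3pm, AllHands in 2pm, Onboarding in 4pm).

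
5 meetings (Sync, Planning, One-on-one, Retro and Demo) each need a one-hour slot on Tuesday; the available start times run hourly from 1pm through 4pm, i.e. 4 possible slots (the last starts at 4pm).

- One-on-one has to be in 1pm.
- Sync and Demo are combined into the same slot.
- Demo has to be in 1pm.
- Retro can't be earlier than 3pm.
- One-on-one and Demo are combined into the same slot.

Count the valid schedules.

Splitting on Planning: it can be 1pm (2), 2pm (2), 3pm (2), 4pm (2). Listing each branch's schedules as (Sync, One-on-one, Retro, Demo):
Planning=1pm: (1pm,1pm,3pm,1pm) (1pm,1pm,4pm,1pm) — 2.
Planning=2pm: (1pm,1pm,3pm,1pm) (1pm,1pm,4pm,1pm) — 2.
Planning=3pm: (1pm,1pm,3pm,1pm) (1pm,1pm,4pm,1pm) — 2.
Planning=4pm: (1pm,1pm,3pm,1pm) (1pm,1pm,4pm,1pm) — 2.
Summing: 2 + 2 + 2 + 2 = 8.

8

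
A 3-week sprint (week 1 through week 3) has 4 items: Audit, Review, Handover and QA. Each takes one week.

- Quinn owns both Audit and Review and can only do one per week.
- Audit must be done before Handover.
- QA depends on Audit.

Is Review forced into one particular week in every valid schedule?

No

Review can be week 1 (e.g. Review -> week 1, QA -> week 3, Handover -> week 3, Audit -> week 2) or week 2 (e.g. Audit in week 1; Handover in week 2; Review in week 2; QA in week 2).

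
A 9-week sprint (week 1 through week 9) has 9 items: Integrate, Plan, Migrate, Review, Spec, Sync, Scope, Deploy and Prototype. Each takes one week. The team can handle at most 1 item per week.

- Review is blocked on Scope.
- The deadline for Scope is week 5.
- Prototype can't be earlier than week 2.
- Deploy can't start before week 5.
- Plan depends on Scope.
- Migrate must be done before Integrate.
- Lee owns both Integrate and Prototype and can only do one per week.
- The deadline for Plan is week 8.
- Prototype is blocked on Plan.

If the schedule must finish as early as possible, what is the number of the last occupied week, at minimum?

9

The precedence chain requires at least 3 distinct weeks.
With at most 1 per week and 9 work items, at least 9 weeks are needed.
Deploy can't be placed before week 5, so the schedule must run through at least week 5.
9 works (last occupied week: week 9): for example Prototype in week 3, Review in week 7, Scope in week 1, Deploy in week 5, Migrate in week 4, Plan in week 2, Spec in week 8, Integrate in week 6, Sync in week 9.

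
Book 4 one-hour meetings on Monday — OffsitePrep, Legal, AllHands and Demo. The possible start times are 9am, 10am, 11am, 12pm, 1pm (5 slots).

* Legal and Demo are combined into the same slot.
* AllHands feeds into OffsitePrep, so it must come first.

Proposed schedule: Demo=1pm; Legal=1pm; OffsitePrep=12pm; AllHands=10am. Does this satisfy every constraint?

AllHands feeds into OffsitePrep, so it must come first — holds.
Legal and Demo are combined into the same slot — holds.

Yes, all constraints hold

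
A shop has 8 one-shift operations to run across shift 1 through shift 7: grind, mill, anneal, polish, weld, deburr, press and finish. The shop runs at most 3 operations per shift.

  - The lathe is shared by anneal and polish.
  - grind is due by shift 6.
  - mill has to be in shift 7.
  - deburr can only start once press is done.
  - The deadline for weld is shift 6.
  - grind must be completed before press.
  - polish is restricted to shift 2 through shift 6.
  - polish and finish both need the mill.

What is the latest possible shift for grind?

Grind's own window allows nothing later than shift 6; downstream work caps grind at shift 5.
grind at shift 5 is achievable: grind=shift 5, finish=shift 1, deburr=shift 7, anneal=shift 1, polish=shift 2, weld=shift 1, press=shift 6, mill=shift 7.

shift 5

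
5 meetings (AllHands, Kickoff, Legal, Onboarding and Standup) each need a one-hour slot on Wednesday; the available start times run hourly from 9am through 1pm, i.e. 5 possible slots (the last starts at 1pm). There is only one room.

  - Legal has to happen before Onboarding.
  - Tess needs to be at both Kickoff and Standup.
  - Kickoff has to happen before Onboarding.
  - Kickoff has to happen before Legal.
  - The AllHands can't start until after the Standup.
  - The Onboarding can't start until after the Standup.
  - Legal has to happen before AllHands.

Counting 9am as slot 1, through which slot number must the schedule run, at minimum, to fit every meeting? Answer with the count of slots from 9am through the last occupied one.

5

The precedence chain requires at least 3 distinct slots.
With at most 1 per slot and 5 meetings, at least 5 slots are needed.
5 works (last occupied slot: 1pm): for example Standup in 11am; Onboarding in 12pm; AllHands in 1pm; Kickoff in 9am; Legal in 10am.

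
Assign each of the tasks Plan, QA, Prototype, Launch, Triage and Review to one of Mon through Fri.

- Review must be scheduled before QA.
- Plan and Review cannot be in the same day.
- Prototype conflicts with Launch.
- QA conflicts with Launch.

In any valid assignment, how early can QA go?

Precedence pushes QA to at least Tue.
QA at Tue is achievable: Triage in Mon, Prototype in Mon, QA in Tue, Launch in Wed, Plan in Tue, Review in Mon.

Tue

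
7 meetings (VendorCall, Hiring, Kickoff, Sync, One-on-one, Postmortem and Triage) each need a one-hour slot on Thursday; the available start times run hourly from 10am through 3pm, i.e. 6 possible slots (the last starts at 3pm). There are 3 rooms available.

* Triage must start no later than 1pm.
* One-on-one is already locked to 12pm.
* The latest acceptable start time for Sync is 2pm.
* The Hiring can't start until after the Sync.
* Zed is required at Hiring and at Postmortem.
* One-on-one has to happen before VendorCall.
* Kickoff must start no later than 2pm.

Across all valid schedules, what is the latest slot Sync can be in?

2pm

Sync's own window allows nothing later than 2pm.
Sync at 2pm is achievable: Hiring -> 3pm; One-on-one -> 12pm; Kickoff -> 10am; Triage -> 10am; Sync -> 2pm; Postmortem -> 10am; VendorCall -> 1pm.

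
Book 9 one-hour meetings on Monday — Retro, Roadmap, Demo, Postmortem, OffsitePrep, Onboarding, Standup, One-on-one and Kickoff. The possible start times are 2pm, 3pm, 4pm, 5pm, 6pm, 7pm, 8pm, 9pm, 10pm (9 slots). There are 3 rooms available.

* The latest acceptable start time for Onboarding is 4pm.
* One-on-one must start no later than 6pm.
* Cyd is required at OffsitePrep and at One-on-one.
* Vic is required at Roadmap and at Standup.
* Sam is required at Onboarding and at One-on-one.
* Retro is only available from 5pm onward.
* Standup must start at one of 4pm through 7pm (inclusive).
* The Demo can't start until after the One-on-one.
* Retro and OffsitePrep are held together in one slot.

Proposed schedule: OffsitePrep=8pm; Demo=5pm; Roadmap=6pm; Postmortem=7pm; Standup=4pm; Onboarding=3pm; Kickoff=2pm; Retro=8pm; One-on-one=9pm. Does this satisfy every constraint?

Vic is required at Roadmap and at Standup — holds.
Sam is required at Onboarding and at One-on-one — holds.
Retro and OffsitePrep are held together in one slot — holds.
One-on-one must start no later than 6pm — violated.
The Demo can't start until after the One-on-one — violated.
There are 3 rooms available — holds.
Standup must start at one of 4pm through 7pm (inclusive) — holds.
The latest acceptable start time for Onboarding is 4pm — holds.
Cyd is required at OffsitePrep and at One-on-one — holds.
Retro is only available from 5pm onward — holds.

No — it violates: The Demo can't start until after the One-on-one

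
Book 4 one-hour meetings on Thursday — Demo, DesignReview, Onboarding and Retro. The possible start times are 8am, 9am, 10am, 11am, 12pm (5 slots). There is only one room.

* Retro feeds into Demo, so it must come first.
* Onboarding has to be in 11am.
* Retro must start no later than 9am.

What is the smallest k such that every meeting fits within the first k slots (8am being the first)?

4

The precedence chain requires at least 2 distinct slots.
With at most 1 per slot and 4 meetings, at least 4 slots are needed.
Onboarding can't be placed before 11am — that is slot 4 counting from 8am — so the schedule must run through at least 4 slots.
4 works (last occupied slot: 11am): for example Onboarding in 11am; Retro in 8am; DesignReview in 10am; Demo in 9am.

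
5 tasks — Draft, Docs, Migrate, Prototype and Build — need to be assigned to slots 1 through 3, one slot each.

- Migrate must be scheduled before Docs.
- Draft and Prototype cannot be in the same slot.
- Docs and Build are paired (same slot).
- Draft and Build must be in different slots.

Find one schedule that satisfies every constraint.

Migrate=1; Docs=2; Prototype=2; Draft=1; Build=2

Checking: Migrate(1) before Docs(2); Draft(1) != Build(2); Draft(1) != Prototype(2); Docs = Build = 2.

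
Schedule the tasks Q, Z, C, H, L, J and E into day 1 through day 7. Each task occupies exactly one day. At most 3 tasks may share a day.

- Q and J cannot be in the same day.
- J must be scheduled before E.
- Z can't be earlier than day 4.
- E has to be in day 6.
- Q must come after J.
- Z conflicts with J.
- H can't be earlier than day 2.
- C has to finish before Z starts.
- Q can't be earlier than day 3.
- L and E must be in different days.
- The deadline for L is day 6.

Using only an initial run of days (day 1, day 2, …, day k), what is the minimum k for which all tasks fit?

6

The precedence chain requires at least 2 distinct days.
With at most 3 per day and 7 tasks, at least 3 days are needed.
E can't be placed before day 6, so the schedule must run through at least day 6.
6 works (last occupied day: day 6): for example L -> day 1, H -> day 2, J -> day 1, Z -> day 4, Q -> day 3, C -> day 1, E -> day 6.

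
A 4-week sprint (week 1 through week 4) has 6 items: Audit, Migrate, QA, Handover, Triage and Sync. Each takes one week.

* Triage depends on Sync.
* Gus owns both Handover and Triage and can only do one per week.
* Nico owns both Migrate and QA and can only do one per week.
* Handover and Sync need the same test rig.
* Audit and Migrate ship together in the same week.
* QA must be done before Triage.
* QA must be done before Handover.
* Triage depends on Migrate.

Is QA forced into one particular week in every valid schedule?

No

QA can be week 1 (e.g. QA -> week 1, Migrate -> week 2, Audit -> week 2, Handover -> week 2, Sync -> week 1, Triage -> week 3) or week 2 (e.g. Triage -> week 3, Audit -> week 1, Sync -> week 1, Handover -> week 4, QA -> week 2, Migrate -> week 1).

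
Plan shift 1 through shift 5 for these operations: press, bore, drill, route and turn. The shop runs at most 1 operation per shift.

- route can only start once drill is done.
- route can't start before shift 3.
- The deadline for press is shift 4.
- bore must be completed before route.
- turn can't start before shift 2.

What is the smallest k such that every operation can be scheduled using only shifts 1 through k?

5 shifts

The precedence chain requires at least 2 distinct shifts.
With at most 1 per shift and 5 operations, at least 5 shifts are needed.
route can't be placed before shift 3, so the schedule must run through at least shift 3.
5 works (last occupied shift: shift 5): for example turn -> shift 5, route -> shift 3, press -> shift 4, drill -> shift 2, bore -> shift 1.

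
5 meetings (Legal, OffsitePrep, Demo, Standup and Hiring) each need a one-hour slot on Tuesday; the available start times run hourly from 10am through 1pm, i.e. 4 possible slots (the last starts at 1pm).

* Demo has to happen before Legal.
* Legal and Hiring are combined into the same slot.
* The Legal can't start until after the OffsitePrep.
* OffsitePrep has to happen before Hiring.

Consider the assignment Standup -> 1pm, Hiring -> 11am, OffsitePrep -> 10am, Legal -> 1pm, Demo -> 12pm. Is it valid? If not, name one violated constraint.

Demo has to happen before Legal — holds.
OffsitePrep has to happen before Hiring — holds.
The Legal can't start until after the OffsitePrep — holds.
Legal and Hiring are combined into the same slot — violated.

Invalid. Legal and Hiring are combined into the same slot.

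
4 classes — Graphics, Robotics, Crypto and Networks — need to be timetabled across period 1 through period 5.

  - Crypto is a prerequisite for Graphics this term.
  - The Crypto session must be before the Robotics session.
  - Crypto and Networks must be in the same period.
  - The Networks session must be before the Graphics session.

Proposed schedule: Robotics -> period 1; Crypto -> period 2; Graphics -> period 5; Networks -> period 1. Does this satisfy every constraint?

The Networks session must be before the Graphics session — holds.
Crypto and Networks must be in the same period — violated.
Crypto is a prerequisite for Graphics this term — holds.
The Crypto session must be before the Robotics session — violated.

No — it violates: The Crypto session must be before the Robotics session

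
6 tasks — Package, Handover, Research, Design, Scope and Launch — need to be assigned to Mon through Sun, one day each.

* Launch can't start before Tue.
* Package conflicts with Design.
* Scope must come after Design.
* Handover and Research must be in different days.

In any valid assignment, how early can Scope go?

Precedence pushes Scope to at least Tue.
Scope at Tue is achievable: Research in Tue; Design in Mon; Scope in Tue; Package in Tue; Handover in Mon; Launch in Tue.

Tue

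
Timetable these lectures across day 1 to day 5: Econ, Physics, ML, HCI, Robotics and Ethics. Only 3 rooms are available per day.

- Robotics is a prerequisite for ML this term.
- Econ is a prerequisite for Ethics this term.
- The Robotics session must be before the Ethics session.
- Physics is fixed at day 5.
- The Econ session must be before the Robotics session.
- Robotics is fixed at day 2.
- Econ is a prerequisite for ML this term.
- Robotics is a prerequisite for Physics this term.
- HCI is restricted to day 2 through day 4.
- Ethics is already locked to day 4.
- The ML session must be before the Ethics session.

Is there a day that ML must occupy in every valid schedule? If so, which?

Robotics is fixed at day 2 and must come before ML, so ML is at least day 3.
Ethics is fixed at day 4 and must come after ML, so ML is at most day 3.
So ML must be day 3.

day 3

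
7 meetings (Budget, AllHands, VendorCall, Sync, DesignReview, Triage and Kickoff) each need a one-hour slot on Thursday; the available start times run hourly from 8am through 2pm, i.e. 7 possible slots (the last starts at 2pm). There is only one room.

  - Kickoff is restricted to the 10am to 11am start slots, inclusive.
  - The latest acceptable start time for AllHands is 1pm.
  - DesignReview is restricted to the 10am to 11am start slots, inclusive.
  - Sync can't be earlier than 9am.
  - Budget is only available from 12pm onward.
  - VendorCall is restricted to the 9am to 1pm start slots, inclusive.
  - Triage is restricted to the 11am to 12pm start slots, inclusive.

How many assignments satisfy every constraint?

Splitting on Budget: it can be 1pm (2), 2pm (4). Listing each branch's schedules as (AllHands, VendorCall, Sync, DesignReview, Triage, Kickoff):
Budget=1pm: (8am,9am,2pm,10am,12pm,11am) (8am,9am,2pm,11am,12pm,10am) — 2.
Budget=2pm: (8am,9am,1pm,10am,12pm,11am) (8am,9am,1pm,11am,12pm,10am) (8am,1pm,9am,10am,12pm,11am) (8am,1pm,9am,11am,12pm,10am) — 4.
Summing: 2 + 4 = 6.

6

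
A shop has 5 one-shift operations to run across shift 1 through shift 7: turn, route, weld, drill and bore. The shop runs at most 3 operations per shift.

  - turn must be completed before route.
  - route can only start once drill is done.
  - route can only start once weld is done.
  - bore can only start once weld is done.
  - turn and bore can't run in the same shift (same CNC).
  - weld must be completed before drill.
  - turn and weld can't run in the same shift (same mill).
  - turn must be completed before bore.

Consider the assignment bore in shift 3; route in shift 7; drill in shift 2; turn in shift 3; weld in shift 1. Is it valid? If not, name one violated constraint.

turn must be completed before bore — violated.
route can only start once drill is done — holds.
route can only start once weld is done — holds.
weld must be completed before drill — holds.
turn and weld can't run in the same shift (same mill) — holds.
turn must be completed before route — holds.
The shop runs at most 3 operations per shift — holds.
turn and bore can't run in the same shift (same CNC) — violated.
bore can only start once weld is done — holds.

Invalid. turn and bore can't run in the same shift (same CNC).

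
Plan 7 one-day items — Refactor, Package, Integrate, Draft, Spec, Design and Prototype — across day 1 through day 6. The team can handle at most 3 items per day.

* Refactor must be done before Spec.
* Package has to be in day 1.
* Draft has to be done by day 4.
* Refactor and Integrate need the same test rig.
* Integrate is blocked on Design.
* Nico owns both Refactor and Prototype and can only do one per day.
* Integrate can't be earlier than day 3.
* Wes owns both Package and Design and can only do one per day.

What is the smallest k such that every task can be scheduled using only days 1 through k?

3

The precedence chain requires at least 2 distinct days.
With at most 3 per day and 7 tasks, at least 3 days are needed.
Integrate can't be placed before day 3, so the schedule must run through at least day 3.
3 works (last occupied day: day 3): for example Spec -> day 2; Prototype -> day 2; Refactor -> day 1; Draft -> day 1; Package -> day 1; Design -> day 2; Integrate -> day 3.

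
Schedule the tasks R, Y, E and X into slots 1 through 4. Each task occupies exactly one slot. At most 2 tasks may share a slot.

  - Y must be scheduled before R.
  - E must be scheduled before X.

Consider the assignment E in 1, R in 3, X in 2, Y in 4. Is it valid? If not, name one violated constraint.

E must be scheduled before X — holds.
At most 2 tasks may share a slot — holds.
Y must be scheduled before R — violated.

No. Y must be scheduled before R is not satisfied.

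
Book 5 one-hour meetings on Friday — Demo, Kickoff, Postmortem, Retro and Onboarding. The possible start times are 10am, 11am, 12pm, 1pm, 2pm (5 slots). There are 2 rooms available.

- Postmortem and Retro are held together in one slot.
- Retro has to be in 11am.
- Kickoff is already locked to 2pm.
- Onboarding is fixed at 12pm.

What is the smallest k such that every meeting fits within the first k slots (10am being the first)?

With at most 2 per slot and 5 meetings, at least 3 slots are needed.
Kickoff can't be placed before 2pm — that is slot 5 counting from 10am — so the schedule must run through at least 5 slots.
5 works (last occupied slot: 2pm): for example Retro -> 11am, Demo -> 10am, Postmortem -> 11am, Kickoff -> 2pm, Onboarding -> 12pm.

5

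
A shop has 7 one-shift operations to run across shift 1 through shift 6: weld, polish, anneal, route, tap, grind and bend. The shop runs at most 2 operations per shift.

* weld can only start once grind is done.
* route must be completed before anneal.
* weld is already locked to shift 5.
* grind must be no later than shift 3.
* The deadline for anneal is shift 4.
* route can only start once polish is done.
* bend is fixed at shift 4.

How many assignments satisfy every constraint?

54

Splitting on polish: it can be shift 1 (41), shift 2 (13). Listing each branch's schedules as (weld, anneal, route, tap, grind, bend) by shift number:
polish=shift 1: (5,3,2,1,2,4) (5,3,2,1,3,4) (5,3,2,2,1,4) (5,3,2,2,3,4) (5,3,2,3,1,4) (5,3,2,3,2,4) (5,3,2,4,1,4) (5,3,2,4,2,4) (5,3,2,4,3,4) (5,3,2,5,1,4) (5,3,2,5,2,4) (5,3,2,5,3,4) (5,3,2,6,1,4) (5,3,2,6,2,4) (5,3,2,6,3,4) (5,4,2,1,2,4) (5,4,2,1,3,4) (5,4,2,2,1,4) (5,4,2,2,3,4) (5,4,2,3,1,4) (5,4,2,3,2,4) (5,4,2,3,3,4) (5,4,2,5,1,4) (5,4,2,5,2,4) (5,4,2,5,3,4) (5,4,2,6,1,4) (5,4,2,6,2,4) (5,4,2,6,3,4) (5,4,3,1,2,4) (5,4,3,1,3,4) (5,4,3,2,1,4) (5,4,3,2,2,4) (5,4,3,2,3,4) (5,4,3,3,1,4) (5,4,3,3,2,4) (5,4,3,5,1,4) (5,4,3,5,2,4) (5,4,3,5,3,4) (5,4,3,6,1,4) (5,4,3,6,2,4) (5,4,3,6,3,4) — 41.
polish=shift 2: (5,4,3,1,1,4) (5,4,3,1,2,4) (5,4,3,1,3,4) (5,4,3,2,1,4) (5,4,3,2,3,4) (5,4,3,3,1,4) (5,4,3,3,2,4) (5,4,3,5,1,4) (5,4,3,5,2,4) (5,4,3,5,3,4) (5,4,3,6,1,4) (5,4,3,6,2,4) (5,4,3,6,3,4) — 13.
Summing: 41 + 13 = 54.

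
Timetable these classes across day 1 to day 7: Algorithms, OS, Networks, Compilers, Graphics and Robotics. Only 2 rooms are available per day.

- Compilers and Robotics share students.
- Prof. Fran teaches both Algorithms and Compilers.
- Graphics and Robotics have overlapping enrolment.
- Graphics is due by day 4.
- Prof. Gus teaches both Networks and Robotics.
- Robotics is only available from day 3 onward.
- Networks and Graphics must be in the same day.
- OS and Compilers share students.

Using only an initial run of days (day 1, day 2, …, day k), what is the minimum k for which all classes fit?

With at most 2 per day and 6 classes, at least 3 days are needed.
Robotics can't be placed before day 3, so the schedule must run through at least day 3.
Could 3 days be enough, i.e. nothing placed later than day 3? First, Graphics's window within 3 days is {day 1, day 2, day 3}; Robotics's window within 3 days is {day 3}; Graphics can't share with Robotics (day 3) → {day 1, day 2}; Networks can't share with Robotics (day 3) → {day 1, day 2}; Compilers can't share with Robotics (day 3) → {day 1, day 2}. Networks could then only be at {day 1, day 2}; try each:
- suppose Networks is at day 1; Graphics must be in the same day as Networks (in {day 1}) → {day 1}; Algorithms can't use day 1, already full with Networks and Graphics (limit 2) → {day 2, day 3}; OS can't use day 1, already full with Networks and Graphics (limit 2) → {day 2, day 3}; Compilers can't use day 1, already full with Networks and Graphics (limit 2) → {day 2}; OS can't share with Compilers (day 2) → {day 3}; Algorithms can't share with Compilers (day 2) → {day 3}; that puts Algorithms, OS and Robotics all in day 3 — more than 2 per day.
- suppose Networks is at day 2; Graphics must be in the same day as Networks (in {day 2}) → {day 2}; Algorithms can't use day 2, already full with Networks and Graphics (limit 2) → {day 1, day 3}; OS can't use day 2, already full with Networks and Graphics (limit 2) → {day 1, day 3}; Compilers can't use day 2, already full with Networks and Graphics (limit 2) → {day 1}; OS can't share with Compilers (day 1) → {day 3}; Algorithms can't share with Compilers (day 1) → {day 3}; that puts Algorithms, OS and Robotics all in day 3 — more than 2 per day.
Every option fails, so 3 days is not enough.
4 works (last occupied day: day 4): for example Algorithms in day 1; Compilers in day 4; Networks in day 2; Robotics in day 3; OS in day 1; Graphics in day 2.

4 days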